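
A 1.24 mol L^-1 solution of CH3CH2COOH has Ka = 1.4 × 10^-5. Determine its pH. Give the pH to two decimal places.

CH3CH2COOH ⇌ CH3CH2COO- + H+
From the ICE table, Ka = x²/(1.24 − x) = 1.4 × 10^-5.
Neglecting x in the denominator: x = √(1.4 × 10^-5 × 1.24) = 4.17 × 10^-3 M
Check: 0.34% ionized — well under 5%, approximation valid.
pH = −log[H+] = −log(4.17 × 10^-3) = 2.38

pH = 2.38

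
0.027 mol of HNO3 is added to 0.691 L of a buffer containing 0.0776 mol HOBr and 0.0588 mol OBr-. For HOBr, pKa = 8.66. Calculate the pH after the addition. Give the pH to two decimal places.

After neutralization: n(HOBr) = 0.105 mol, n(OBr-) = 0.0318 mol.
pH = pKa + log([A⁻]/[HA]) = 8.66 + log(0.0318/0.105) = 8.66 -0.519

pH = 8.14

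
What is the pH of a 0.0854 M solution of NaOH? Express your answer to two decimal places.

NaOH is a strong base; [OH-] = 0.0854 M.
pOH = -log(0.0854) = 1.07
pH = 14.00 - 1.07 = 12.93

pH = 12.93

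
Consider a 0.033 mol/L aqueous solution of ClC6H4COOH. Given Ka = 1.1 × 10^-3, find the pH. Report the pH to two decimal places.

pH = 2.26

ClC6H4COOH ⇌ ClC6H4COO- + H+
From the ICE table, Ka = [H+]²/(0.033 − [H+]) = 1.1 × 10^-3.
[H+] is not negligible relative to C₀; solve [H+]² + 0.0011·[H+] − 3.63e-05 = 0.
[H+] = [−0.0011 + √(0.0011² + 0.000145)]/2 = 5.50 × 10^-3 M
pH = −log[H+] = −log(5.50 × 10^-3) = 2.26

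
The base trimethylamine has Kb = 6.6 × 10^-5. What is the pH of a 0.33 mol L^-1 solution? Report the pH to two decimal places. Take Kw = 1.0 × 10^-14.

(CH3)3N + H2O ⇌ (CH3)3NH+ + OH-
Kb = [OH-]²/(0.33 − [OH-]) = 6.6 × 10^-5
Assume [OH-] ≪ 0.33: [OH-] ≈ √(6.6 × 10^-5 × 0.33) = 4.67 × 10^-3 M
pOH = 2.33, so pH = 14.00 − pOH = 11.67

pH = 11.67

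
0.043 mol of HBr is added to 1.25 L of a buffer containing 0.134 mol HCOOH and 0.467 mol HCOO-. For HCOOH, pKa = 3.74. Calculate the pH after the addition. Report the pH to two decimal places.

Added H+ converts HCOO- to HCOOH: HCOOH → 0.177 mol, HCOO- → 0.424 mol.
Henderson–Hasselbalch with mole ratio 0.424/0.177: pH = 3.74 + (+0.379)

pH = 4.12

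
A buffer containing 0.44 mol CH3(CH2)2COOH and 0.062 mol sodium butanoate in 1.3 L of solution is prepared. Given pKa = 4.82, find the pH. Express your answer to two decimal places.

pH = 3.97

Using pH = pKa + log([base]/[acid]) with [base]/[acid] = 0.062/0.44:
pH = 4.82 + (-0.851) = 3.97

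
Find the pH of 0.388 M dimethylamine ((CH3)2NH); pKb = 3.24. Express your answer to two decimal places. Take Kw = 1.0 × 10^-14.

(CH3)2NH + H2O ⇌ (CH3)2NH2+ + OH-
Kb = 10^(−3.24) = 5.75 × 10^-4
From the ICE table, Kb = x²/(0.388 − x) = 5.75 × 10^-4.
Since Kb ≪ C₀, x ≈ √(Kb·C₀) = 1.49 × 10^-2 M.
pOH = −log(1.49 × 10^-2) = 1.83; pH = 14.00 − 1.83 = 12.17

pH = 12.17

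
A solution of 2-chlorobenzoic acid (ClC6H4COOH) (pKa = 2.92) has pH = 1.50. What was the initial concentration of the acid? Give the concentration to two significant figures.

C₀ = 8.6 × 10^-1 M

[H+] = 10^(-1.50) = 3.16 × 10^-2 M = x
Ka = 10^(−2.92) = 1.20 × 10^-3
Ka = x²/(C₀ − x) ⇒ C₀ = x + x²/Ka
C₀ = 3.16 × 10^-2 + (3.16 × 10^-2)²/(1.20 × 10^-3) = 8.64 × 10^-1 M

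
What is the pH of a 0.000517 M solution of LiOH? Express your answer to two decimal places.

pH = 10.71

LiOH is a strong base; [OH-] = 0.000517 M.
pOH = -log(0.000517) = 3.29
pH = 14.00 - 3.29 = 10.71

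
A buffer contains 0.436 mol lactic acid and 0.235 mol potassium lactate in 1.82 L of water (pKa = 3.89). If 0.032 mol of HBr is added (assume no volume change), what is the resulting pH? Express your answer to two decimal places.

pH = 3.53

Added H+ converts CH3CH(OH)COO- to CH3CH(OH)COOH: CH3CH(OH)COOH → 0.468 mol, CH3CH(OH)COO- → 0.203 mol.
pH = pKa + log(n_CH3CH(OH)COO-/n_CH3CH(OH)COOH) = 3.89 + log(0.203/0.468) = 3.89 + (-0.363)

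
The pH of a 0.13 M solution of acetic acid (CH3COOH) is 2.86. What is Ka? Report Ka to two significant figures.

Ka = 1.5 × 10^-5

[H+] = 10^(-2.86) = 1.38 × 10^-3 M
At equilibrium [HA] = 0.13 − 1.38 × 10^-3 = 1.29 × 10^-1 M
Ka = [H+][A-]/[HA] = (1.38 × 10^-3)² / 1.29 × 10^-1 = 1.5 × 10^-5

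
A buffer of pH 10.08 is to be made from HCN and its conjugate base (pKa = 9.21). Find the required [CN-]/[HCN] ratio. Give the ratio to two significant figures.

pH = pKa + log(r) ⇒ log(r) = 10.08 − 9.21 = +0.87
r = [CN-]/[HCN] = 10^(+0.87) = 7.41

ratio = 7.4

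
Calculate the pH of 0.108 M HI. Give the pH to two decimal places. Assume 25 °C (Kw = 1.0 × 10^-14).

pH = 0.97

HI is a strong acid and dissociates completely, so [H+] = 0.108 M.
pH = -log(0.108) = 0.97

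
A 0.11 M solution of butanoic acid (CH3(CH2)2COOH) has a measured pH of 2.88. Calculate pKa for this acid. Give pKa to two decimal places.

pKa = 4.80

[H+] = 10^(-2.88) = 1.32 × 10^-3 M
At equilibrium [HA] = 0.11 − 1.32 × 10^-3 = 1.09 × 10^-1 M
Ka = [H+][A-]/[HA] = (1.32 × 10^-3)² / 1.09 × 10^-1 = 1.60 × 10^-5
pKa = -log(1.60 × 10^-5) = 4.80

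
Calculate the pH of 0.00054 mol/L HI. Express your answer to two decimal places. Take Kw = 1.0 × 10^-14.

HI is a strong acid and dissociates completely, so [H+] = 0.00054 M.
pH = -log(0.00054) = 3.27

pH = 3.27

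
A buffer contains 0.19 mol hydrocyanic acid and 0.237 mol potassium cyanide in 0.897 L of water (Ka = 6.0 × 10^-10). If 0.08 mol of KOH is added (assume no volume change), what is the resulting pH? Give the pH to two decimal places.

OH- converts HCN to CN-: HCN → 0.11 mol, CN- → 0.317 mol.
pKa = −log(6.0 × 10^-10) = 9.222
pH = pKa + log(n_CN-/n_HCN) = 9.222 + log(0.317/0.11) = 9.222 + (+0.460)

pH = 9.68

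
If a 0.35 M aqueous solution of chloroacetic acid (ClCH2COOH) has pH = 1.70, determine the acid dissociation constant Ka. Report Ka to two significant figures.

Ka = 1.2 × 10^-3

[H+] = 10^(-1.70) = 2.00 × 10^-2 M
At equilibrium [HA] = 0.35 − 2.00 × 10^-2 = 3.30 × 10^-1 M
Ka = [H+][A-]/[HA] = (2.00 × 10^-2)² / 3.30 × 10^-1 = 1.2 × 10^-3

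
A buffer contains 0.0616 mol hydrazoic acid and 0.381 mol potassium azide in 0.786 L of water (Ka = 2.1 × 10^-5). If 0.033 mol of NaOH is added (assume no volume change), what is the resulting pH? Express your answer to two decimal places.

After neutralization: n(HN3) = 0.0286 mol, n(N3-) = 0.414 mol.
pKa = −log(2.1 × 10^-5) = 4.678
Henderson–Hasselbalch with mole ratio 0.414/0.0286: pH = 4.678 + (+1.161)

pH = 5.84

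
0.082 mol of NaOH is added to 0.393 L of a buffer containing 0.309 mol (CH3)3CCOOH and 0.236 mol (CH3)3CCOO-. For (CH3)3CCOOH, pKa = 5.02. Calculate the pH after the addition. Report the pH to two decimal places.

After neutralization: n((CH3)3CCOOH) = 0.227 mol, n((CH3)3CCOO-) = 0.318 mol.
pH = pKa + log(n_(CH3)3CCOO-/n_(CH3)3CCOOH) = 5.02 + log(0.318/0.227) = 5.02 + (+0.146)

pH = 5.17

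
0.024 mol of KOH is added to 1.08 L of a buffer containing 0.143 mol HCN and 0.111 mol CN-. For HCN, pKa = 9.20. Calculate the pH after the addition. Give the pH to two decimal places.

pH = 9.25

OH- converts HCN to CN-: HCN → 0.119 mol, CN- → 0.135 mol.
pH = pKa + log(n_CN-/n_HCN) = 9.20 + log(0.135/0.119) = 9.20 + (+0.055)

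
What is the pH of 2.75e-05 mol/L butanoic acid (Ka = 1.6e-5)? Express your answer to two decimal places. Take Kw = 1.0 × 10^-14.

CH3(CH2)2COOH ⇌ CH3(CH2)2COO- + H+
Ka = [H+]²/(2.75e-05 − [H+]) = 1.6 × 10^-5
Here C₀/Ka ≈ 1.72, so the small-[H+] approximation fails. Use the quadratic:
[H+] = [−1.6e-05 + √(1.6e-05² + 1.76e-09)]/2 = 1.44 × 10^-5 M
pH = −log[H+] = −log(1.44 × 10^-5) = 4.84

pH = 4.84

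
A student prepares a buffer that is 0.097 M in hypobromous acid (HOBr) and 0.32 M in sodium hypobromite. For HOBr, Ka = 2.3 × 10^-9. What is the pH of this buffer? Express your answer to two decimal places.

pKa = −log(2.3 × 10^-9) = 8.638
pH = pKa + log([A⁻]/[HA]) = 8.638 + log(0.32/0.097)
pH = 8.638 + (+0.518) = 9.16

pH = 9.16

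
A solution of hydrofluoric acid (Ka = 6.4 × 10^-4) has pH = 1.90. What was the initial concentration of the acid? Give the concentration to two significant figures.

[H+] = 10^(-1.90) = 1.26 × 10^-2 M = x
Ka = x²/(C₀ − x) ⇒ C₀ = x + x²/Ka
C₀ = 1.26 × 10^-2 + (1.26 × 10^-2)²/(6.4 × 10^-4) = 2.61 × 10^-1 M

C₀ = 2.6 × 10^-1 M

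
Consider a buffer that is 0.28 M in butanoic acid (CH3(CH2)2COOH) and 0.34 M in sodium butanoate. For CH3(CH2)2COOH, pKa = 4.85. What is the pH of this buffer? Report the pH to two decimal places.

pH = 4.93

Henderson–Hasselbalch: pH = pKa + log([CH3(CH2)2COO-]/[CH3(CH2)2COOH]) = 4.85 + log(0.34/0.28)
pH = 4.85 + (+0.084) = 4.93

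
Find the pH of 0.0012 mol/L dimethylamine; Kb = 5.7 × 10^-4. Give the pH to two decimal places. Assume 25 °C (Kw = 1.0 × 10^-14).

(CH3)2NH + H2O ⇌ (CH3)2NH2+ + OH-
Kb = [OH-]²/(0.0012 − [OH-]) = 5.7 × 10^-4
[OH-] is not negligible relative to C₀; solve [OH-]² + 0.00057·[OH-] − 6.84e-07 = 0.
[OH-] = [−0.00057 + √(0.00057² + 2.74e-06)]/2 = 5.90 × 10^-4 M
pOH = −log(5.90 × 10^-4) = 3.23; pH = 14.00 − 3.23 = 10.77

pH = 10.77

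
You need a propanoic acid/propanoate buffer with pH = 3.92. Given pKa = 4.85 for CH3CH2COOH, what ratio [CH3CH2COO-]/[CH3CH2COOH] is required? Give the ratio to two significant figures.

pH = pKa + log(r) ⇒ log(r) = 3.92 − 4.85 = -0.93
r = [CH3CH2COO-]/[CH3CH2COOH] = 10^(-0.93) = 0.117

ratio = 0.12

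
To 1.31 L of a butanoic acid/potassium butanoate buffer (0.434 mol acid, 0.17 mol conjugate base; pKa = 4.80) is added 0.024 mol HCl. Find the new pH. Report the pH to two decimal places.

After neutralization: n(CH3(CH2)2COOH) = 0.458 mol, n(CH3(CH2)2COO-) = 0.146 mol.
Henderson–Hasselbalch with mole ratio 0.146/0.458: pH = 4.80 + (-0.497)

pH = 4.30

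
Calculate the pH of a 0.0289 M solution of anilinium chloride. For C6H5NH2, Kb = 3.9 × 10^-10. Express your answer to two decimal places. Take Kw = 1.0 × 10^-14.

C6H5NH3+ is the conjugate acid of the weak base C6H5NH2.
Ka = Kw/Kb = 1.0×10^-14 / 3.9 × 10^-10 = 2.56 × 10^-5
Ka = x²/(0.0289 − x) = 2.56 × 10^-5
Neglecting x in the denominator: x = √(2.56 × 10^-5 × 0.0289) = 8.60 × 10^-4 M
pH = −log(8.60 × 10^-4) = 3.07

pH = 3.07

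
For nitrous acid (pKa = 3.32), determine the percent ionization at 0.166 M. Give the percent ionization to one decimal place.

5.2%

HNO2 ⇌ NO2- + H+; let x = [H+] at equilibrium.
Ka = 10^(−3.32) = 4.79 × 10^-4
Solve x² + 0.000479x − 7.95e-05 = 0 → x = 8.68 × 10^-3 M
% ionization = x/C₀ × 100% = 8.68 × 10^-3/0.166 × 100% = 5.2%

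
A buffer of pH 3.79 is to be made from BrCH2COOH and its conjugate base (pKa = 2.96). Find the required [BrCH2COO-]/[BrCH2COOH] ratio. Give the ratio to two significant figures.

pH = pKa + log(r) ⇒ log(r) = 3.79 − 2.96 = +0.83
r = [BrCH2COO-]/[BrCH2COOH] = 10^(+0.83) = 6.76

ratio = 6.8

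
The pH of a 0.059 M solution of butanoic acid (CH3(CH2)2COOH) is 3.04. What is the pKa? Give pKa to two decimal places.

pKa = 4.84

[H+] = 10^(-3.04) = 9.12 × 10^-4 M
At equilibrium [HA] = 0.059 − 9.12 × 10^-4 = 5.81 × 10^-2 M
Ka = [H+][A-]/[HA] = (9.12 × 10^-4)² / 5.81 × 10^-2 = 1.43 × 10^-5
pKa = -log(1.43 × 10^-5) = 4.84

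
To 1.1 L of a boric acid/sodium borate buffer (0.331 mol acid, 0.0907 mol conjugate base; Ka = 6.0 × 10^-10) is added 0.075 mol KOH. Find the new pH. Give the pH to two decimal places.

pH = 9.03

OH- converts B(OH)3 to B(OH)4-: B(OH)3 → 0.256 mol, B(OH)4- → 0.166 mol.
pKa = −log(6.0 × 10^-10) = 9.222
pH = pKa + log(n_B(OH)4-/n_B(OH)3) = 9.222 + log(0.166/0.256) = 9.222 + (-0.188)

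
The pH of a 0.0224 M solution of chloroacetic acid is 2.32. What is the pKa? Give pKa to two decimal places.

[H+] = 10^(-2.32) = 4.79 × 10^-3 M
At equilibrium [HA] = 0.0224 − 4.79 × 10^-3 = 1.76 × 10^-2 M
Ka = [H+][A-]/[HA] = (4.79 × 10^-3)² / 1.76 × 10^-2 = 1.30 × 10^-3
pKa = -log(1.30 × 10^-3) = 2.89

pKa = 2.89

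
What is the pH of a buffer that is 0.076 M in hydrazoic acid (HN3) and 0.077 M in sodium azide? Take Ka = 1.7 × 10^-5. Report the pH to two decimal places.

pKa = −log(1.7 × 10^-5) = 4.770
Using pH = pKa + log([base]/[acid]) with [base]/[acid] = 0.077/0.076:
pH = 4.770 + (+0.006) = 4.78

pH = 4.78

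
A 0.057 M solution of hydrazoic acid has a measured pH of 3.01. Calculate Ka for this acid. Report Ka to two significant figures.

[H+] = 10^(-3.01) = 9.77 × 10^-4 M
At equilibrium [HA] = 0.057 − 9.77 × 10^-4 = 5.60 × 10^-2 M
Ka = [H+][A-]/[HA] = (9.77 × 10^-4)² / 5.60 × 10^-2 = 1.7 × 10^-5

Ka = 1.7 × 10^-5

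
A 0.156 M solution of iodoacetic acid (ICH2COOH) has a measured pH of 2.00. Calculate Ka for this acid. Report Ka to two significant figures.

Ka = 6.8 × 10^-4

[H+] = 10^(-2.00) = 1.00 × 10^-2 M
At equilibrium [HA] = 0.156 − 1.00 × 10^-2 = 1.46 × 10^-1 M
Ka = [H+][A-]/[HA] = (1.00 × 10^-2)² / 1.46 × 10^-1 = 6.8 × 10^-4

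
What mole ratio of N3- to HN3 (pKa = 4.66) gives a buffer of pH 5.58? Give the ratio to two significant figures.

ratio = 8.3

pH = pKa + log(r) ⇒ log(r) = 5.58 − 4.66 = +0.92
r = [N3-]/[HN3] = 10^(+0.92) = 8.32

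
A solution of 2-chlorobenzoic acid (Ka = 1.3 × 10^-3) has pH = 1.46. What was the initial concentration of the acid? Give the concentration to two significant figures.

[H+] = 10^(-1.46) = 3.47 × 10^-2 M = x
Ka = x²/(C₀ − x) ⇒ C₀ = x + x²/Ka
C₀ = 3.47 × 10^-2 + (3.47 × 10^-2)²/(1.3 × 10^-3) = 9.61 × 10^-1 M

C₀ = 9.6 × 10^-1 M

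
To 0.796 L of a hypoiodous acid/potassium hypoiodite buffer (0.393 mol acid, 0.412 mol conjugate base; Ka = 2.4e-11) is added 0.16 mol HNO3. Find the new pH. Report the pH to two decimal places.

Added H+ converts OI- to HOI: HOI → 0.553 mol, OI- → 0.252 mol.
pKa = −log(2.4 × 10^-11) = 10.620
pH = pKa + log(n_OI-/n_HOI) = 10.620 + log(0.252/0.553) = 10.620 + (-0.341)

pH = 10.28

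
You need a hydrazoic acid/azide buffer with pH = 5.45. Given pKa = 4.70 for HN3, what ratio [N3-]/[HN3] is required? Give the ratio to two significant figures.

pH = pKa + log(r) ⇒ log(r) = 5.45 − 4.70 = +0.75
r = [N3-]/[HN3] = 10^(+0.75) = 5.62

ratio = 5.6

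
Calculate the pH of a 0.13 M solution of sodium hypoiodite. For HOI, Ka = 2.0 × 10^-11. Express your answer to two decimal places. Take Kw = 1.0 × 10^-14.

pH = 11.89

OI- is the conjugate base of the weak acid HOI.
Kb = Kw/Ka = 1.0×10^-14 / 2.0 × 10^-11 = 5.00 × 10^-4
From the ICE table, Kb = [OH-]²/(0.13 − [OH-]) = 5.00 × 10^-4.
Here C₀/Kb ≈ 260, so the small-[OH-] approximation fails. Use the quadratic:
[OH-] = (−Kb + √(Kb² + 4·Kb·C₀))/2 = 7.82 × 10^-3 M
pOH = −log(7.82 × 10^-3) = 2.11; pH = 14.00 − 2.11 = 11.89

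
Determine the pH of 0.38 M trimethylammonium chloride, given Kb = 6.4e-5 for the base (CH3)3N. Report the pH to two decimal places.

pH = 5.11

(CH3)3NH+ is the conjugate acid of the weak base (CH3)3N.
Ka = Kw/Kb = 1.0×10^-14 / 6.4 × 10^-5 = 1.56 × 10^-10
From the ICE table, Ka = [H+]²/(0.38 − [H+]) = 1.56 × 10^-10.
Assume [H+] ≪ 0.38: [H+] ≈ √(1.56 × 10^-10 × 0.38) = 7.70 × 10^-6 M
Check: 0.002% ionized — well under 5%, approximation valid.
pH = −log[H+] = −log(7.70 × 10^-6) = 5.11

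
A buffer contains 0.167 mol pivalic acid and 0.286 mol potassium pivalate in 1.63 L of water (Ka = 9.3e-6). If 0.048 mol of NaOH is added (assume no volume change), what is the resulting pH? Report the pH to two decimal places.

pH = 5.48

After neutralization: n((CH3)3CCOOH) = 0.119 mol, n((CH3)3CCOO-) = 0.334 mol.
pKa = −log(9.3 × 10^-6) = 5.032
pH = pKa + log([A⁻]/[HA]) = 5.032 + log(0.334/0.119) = 5.032 +0.448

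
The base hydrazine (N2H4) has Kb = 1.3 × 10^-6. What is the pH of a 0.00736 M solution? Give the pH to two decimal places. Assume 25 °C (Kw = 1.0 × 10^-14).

pH = 9.99

N2H4 + H2O ⇌ N2H5+ + OH-
From the ICE table, Kb = [OH-]²/(0.00736 − [OH-]) = 1.3 × 10^-6.
Neglecting [OH-] in the denominator: [OH-] = √(1.3 × 10^-6 × 0.00736) = 9.78 × 10^-5 M
([OH-]/C₀ = 1.3% < 5%, so the approximation holds.)
pOH = −log(9.78 × 10^-5) = 4.01; pH = 14.00 − 4.01 = 9.99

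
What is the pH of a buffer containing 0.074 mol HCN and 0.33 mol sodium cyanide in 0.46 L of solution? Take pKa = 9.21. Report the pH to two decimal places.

pH = 9.86

Henderson–Hasselbalch: pH = pKa + log([CN-]/[HCN]) = 9.21 + log(0.33/0.074)
pH = 9.21 + (+0.649) = 9.86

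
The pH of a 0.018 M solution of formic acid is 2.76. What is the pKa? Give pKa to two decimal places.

pKa = 3.73

[H+] = 10^(-2.76) = 1.74 × 10^-3 M
At equilibrium [HA] = 0.018 − 1.74 × 10^-3 = 1.63 × 10^-2 M
Ka = [H+][A-]/[HA] = (1.74 × 10^-3)² / 1.63 × 10^-2 = 1.86 × 10^-4
pKa = -log(1.86 × 10^-4) = 3.73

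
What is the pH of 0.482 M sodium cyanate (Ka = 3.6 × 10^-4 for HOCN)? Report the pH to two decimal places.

pH = 8.56

OCN- is the conjugate base of the weak acid HOCN.
Kb = Kw/Ka = 1.0×10^-14 / 3.6 × 10^-4 = 2.78 × 10^-11
From the ICE table, Kb = [OH-]²/(0.482 − [OH-]) = 2.78 × 10^-11.
Assume [OH-] ≪ 0.482: [OH-] ≈ √(2.78 × 10^-11 × 0.482) = 3.66 × 10^-6 M
pOH = 5.44, so pH = 14.00 − pOH = 8.56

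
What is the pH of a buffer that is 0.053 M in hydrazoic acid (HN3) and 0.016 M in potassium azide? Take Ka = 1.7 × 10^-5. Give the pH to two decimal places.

pKa = −log(1.7 × 10^-5) = 4.770
Using pH = pKa + log([base]/[acid]) with [base]/[acid] = 0.016/0.053:
pH = 4.770 + (-0.520) = 4.25

pH = 4.25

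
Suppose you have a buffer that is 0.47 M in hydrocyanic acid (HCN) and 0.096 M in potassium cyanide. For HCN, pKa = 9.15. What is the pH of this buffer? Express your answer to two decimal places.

pH = 8.46

Using pH = pKa + log([base]/[acid]) with [base]/[acid] = 0.096/0.47:
pH = 9.15 + (-0.690) = 8.46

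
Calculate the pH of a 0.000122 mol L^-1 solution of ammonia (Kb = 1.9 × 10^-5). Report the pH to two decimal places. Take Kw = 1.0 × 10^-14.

pH = 9.60

NH3 + H2O ⇌ NH4+ + OH-
Let x = [OH-] at equilibrium. Kb = x²/(0.000122 − x).
x is not negligible relative to C₀; solve x² + 1.9e-05·x − 2.32e-09 = 0.
x = [−1.9e-05 + √(1.9e-05² + 9.27e-09)]/2 = 3.96 × 10^-5 M
pOH = 4.40, so pH = 14.00 − pOH = 9.60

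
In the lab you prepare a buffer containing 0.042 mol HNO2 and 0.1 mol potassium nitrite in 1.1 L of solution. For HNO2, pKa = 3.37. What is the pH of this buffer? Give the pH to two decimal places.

pH = 3.75

Henderson–Hasselbalch: pH = pKa + log([NO2-]/[HNO2]) = 3.37 + log(0.1/0.042)
pH = 3.37 + (+0.377) = 3.75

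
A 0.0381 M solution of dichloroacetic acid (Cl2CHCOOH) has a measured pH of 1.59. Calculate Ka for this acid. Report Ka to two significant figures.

Ka = 5.3 × 10^-2

[H+] = 10^(-1.59) = 2.57 × 10^-2 M
At equilibrium [HA] = 0.0381 − 2.57 × 10^-2 = 1.24 × 10^-2 M
Ka = [H+][A-]/[HA] = (2.57 × 10^-2)² / 1.24 × 10^-2 = 5.3 × 10^-2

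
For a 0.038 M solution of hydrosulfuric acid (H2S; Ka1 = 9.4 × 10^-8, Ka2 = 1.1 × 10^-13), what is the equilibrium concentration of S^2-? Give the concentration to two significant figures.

1.1 × 10^-13 M

First ionization gives [H+] ≈ [HS-] = 5.98 × 10^-5 M.
Second step: Ka2 = [H+][S^2-]/[HS-] ≈ [S^2-] (since [H+] ≈ [HS-]).
So [S^2-] ≈ Ka2.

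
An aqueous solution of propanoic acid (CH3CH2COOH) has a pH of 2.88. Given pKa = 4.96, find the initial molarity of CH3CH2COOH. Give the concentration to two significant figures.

[H+] = 10^(-2.88) = 1.32 × 10^-3 M = x
Ka = 10^(−4.96) = 1.10 × 10^-5
Ka = x²/(C₀ − x) ⇒ C₀ = x + x²/Ka
C₀ = 1.32 × 10^-3 + (1.32 × 10^-3)²/(1.10 × 10^-5) = 1.60 × 10^-1 M

C₀ = 1.6 × 10^-1 M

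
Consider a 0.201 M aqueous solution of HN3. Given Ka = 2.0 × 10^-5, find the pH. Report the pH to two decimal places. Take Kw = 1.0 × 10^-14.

pH = 2.70

HN3 ⇌ N3- + H+
From the ICE table, Ka = [H+]²/(0.201 − [H+]) = 2.0 × 10^-5.
Since Ka ≪ C₀, [H+] ≈ √(Ka·C₀) = 2.00 × 10^-3 M.
pH = −log(2.00 × 10^-3) = 2.70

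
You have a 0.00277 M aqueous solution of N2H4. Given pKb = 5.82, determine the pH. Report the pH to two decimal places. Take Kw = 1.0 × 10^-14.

pH = 9.81

N2H4 + H2O ⇌ N2H5+ + OH-
Kb = 10^(−5.82) = 1.51 × 10^-6
From the ICE table, Kb = x²/(0.00277 − x) = 1.51 × 10^-6.
Assume x ≪ 0.00277: x ≈ √(1.51 × 10^-6 × 0.00277) = 6.47 × 10^-5 M
Check: 2.3% ionized — well under 5%, approximation valid.
pOH = 4.19, so pH = 14.00 − pOH = 9.81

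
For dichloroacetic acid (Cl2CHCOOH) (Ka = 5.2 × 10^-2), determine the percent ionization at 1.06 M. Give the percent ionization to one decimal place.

19.8%

Cl2CHCOOH ⇌ Cl2CHCOO- + H+; let x = [H+] at equilibrium.
Solve x² + 0.052x − 0.0551 = 0 → x = 2.10 × 10^-1 M
% ionization = x/C₀ × 100% = 2.10 × 10^-1/1.06 × 100% = 19.8%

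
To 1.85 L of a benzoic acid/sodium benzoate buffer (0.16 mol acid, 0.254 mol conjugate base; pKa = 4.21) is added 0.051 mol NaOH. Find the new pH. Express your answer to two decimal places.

pH = 4.66

After neutralization: n(C6H5COOH) = 0.109 mol, n(C6H5COO-) = 0.305 mol.
pH = pKa + log(n_C6H5COO-/n_C6H5COOH) = 4.21 + log(0.305/0.109) = 4.21 + (+0.447)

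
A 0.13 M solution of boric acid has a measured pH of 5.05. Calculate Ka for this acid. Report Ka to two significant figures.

Ka = 6.1 × 10^-10

[H+] = 10^(-5.05) = 8.91 × 10^-6 M
At equilibrium [HA] = 0.13 − 8.91 × 10^-6 = 1.30 × 10^-1 M
Ka = [H+][A-]/[HA] = (8.91 × 10^-6)² / 1.30 × 10^-1 = 6.1 × 10^-10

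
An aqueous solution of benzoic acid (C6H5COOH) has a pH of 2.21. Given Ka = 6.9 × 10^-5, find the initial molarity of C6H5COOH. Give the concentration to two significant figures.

[H+] = 10^(-2.21) = 6.17 × 10^-3 M = x
Ka = x²/(C₀ − x) ⇒ C₀ = x + x²/Ka
C₀ = 6.17 × 10^-3 + (6.17 × 10^-3)²/(6.9 × 10^-5) = 5.58 × 10^-1 M

C₀ = 5.6 × 10^-1 M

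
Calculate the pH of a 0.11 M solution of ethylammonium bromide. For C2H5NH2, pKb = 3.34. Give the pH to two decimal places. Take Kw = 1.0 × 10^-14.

pH = 5.81

C2H5NH3+ is the conjugate acid of the weak base C2H5NH2.
Kb = 10^(−3.34) = 4.57 × 10^-4
Ka = Kw/Kb = 1.0×10^-14 / 4.57 × 10^-4 = 2.19 × 10^-11
From the ICE table, Ka = x²/(0.11 − x) = 2.19 × 10^-11.
Assume x ≪ 0.11: x ≈ √(2.19 × 10^-11 × 0.11) = 1.55 × 10^-6 M
(x/C₀ = 0.0014% < 5%, so the approximation holds.)
pH = −log[H+] = −log(1.55 × 10^-6) = 5.81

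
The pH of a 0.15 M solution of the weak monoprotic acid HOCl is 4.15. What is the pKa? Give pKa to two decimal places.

[H+] = 10^(-4.15) = 7.08 × 10^-5 M
At equilibrium [HA] = 0.15 − 7.08 × 10^-5 = 1.50 × 10^-1 M
Ka = [H+][A-]/[HA] = (7.08 × 10^-5)² / 1.50 × 10^-1 = 3.34 × 10^-8
pKa = -log(3.34 × 10^-8) = 7.48

pKa = 7.48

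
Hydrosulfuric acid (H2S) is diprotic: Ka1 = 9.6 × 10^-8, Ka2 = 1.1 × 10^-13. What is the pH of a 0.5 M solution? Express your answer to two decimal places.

Since Ka1 ≫ Ka2, the first ionization dominates [H+].
Ka1 = x²/(0.5 − x) = 9.6 × 10^-8
x ≈ √(9.6 × 10^-8 × 0.5) = 2.19 × 10^-4 M
pH = −log(2.19 × 10^-4) = 3.66

pH = 3.66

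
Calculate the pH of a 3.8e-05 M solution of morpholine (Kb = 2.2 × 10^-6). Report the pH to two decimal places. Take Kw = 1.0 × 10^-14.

C4H8ONH + H2O ⇌ C4H8ONH2+ + OH-
From the ICE table, Kb = [OH-]²/(3.8e-05 − [OH-]) = 2.2 × 10^-6.
Here C₀/Kb ≈ 17.3, so the small-[OH-] approximation fails. Use the quadratic:
[OH-] = [−2.2e-06 + √(2.2e-06² + 3.34e-10)]/2 = 8.11 × 10^-6 M
pOH = −log(8.11 × 10^-6) = 5.09; pH = 14.00 − 5.09 = 8.91

pH = 8.91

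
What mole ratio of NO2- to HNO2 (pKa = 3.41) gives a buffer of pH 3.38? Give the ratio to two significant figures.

ratio = 0.93

pH = pKa + log(r) ⇒ log(r) = 3.38 − 3.41 = -0.03
r = [NO2-]/[HNO2] = 10^(-0.03) = 0.933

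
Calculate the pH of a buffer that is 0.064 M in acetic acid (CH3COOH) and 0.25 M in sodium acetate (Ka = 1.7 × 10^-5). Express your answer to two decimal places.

pH = 5.36

pKa = −log(1.7 × 10^-5) = 4.770
pH = pKa + log([A⁻]/[HA]) = 4.770 + log(0.25/0.064)
pH = 4.770 + (+0.592) = 5.36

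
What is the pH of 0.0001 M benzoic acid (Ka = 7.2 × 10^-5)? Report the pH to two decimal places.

pH = 4.25

C6H5COOH ⇌ C6H5COO- + H+
Ka = x²/(0.0001 − x) = 7.2 × 10^-5
x is not negligible relative to C₀; solve x² + 7.2e-05·x − 7.2e-09 = 0.
x = (−Ka + √(Ka² + 4·Ka·C₀))/2 = 5.62 × 10^-5 M
pH = −log(5.62 × 10^-5) = 4.25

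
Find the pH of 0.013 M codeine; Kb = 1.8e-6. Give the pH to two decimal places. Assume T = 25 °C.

C18H21NO3 + H2O ⇌ C18H22NO3+ + OH-
From the ICE table, Kb = x²/(0.013 − x) = 1.8 × 10^-6.
Neglecting x in the denominator: x = √(1.8 × 10^-6 × 0.013) = 1.53 × 10^-4 M
(x/C₀ = 1.2% < 5%, so the approximation holds.)
pOH = −log(1.53 × 10^-4) = 3.82; pH = 14.00 − 3.82 = 10.18

pH = 10.18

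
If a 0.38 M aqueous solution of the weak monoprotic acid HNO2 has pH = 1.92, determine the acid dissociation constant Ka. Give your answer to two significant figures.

[H+] = 10^(-1.92) = 1.20 × 10^-2 M
At equilibrium [HA] = 0.38 − 1.20 × 10^-2 = 3.68 × 10^-1 M
Ka = [H+][A-]/[HA] = (1.20 × 10^-2)² / 3.68 × 10^-1 = 3.9 × 10^-4

Ka = 3.9 × 10^-4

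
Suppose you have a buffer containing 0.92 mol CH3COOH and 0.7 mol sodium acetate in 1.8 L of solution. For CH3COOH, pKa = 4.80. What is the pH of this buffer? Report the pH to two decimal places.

pH = 4.68

Using pH = pKa + log([base]/[acid]) with [base]/[acid] = 0.7/0.92:
pH = 4.80 + (-0.119) = 4.68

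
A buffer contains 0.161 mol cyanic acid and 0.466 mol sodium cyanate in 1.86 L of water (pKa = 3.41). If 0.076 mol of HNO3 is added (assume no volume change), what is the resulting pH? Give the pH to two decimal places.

After neutralization: n(HOCN) = 0.237 mol, n(OCN-) = 0.39 mol.
pH = pKa + log(n_OCN-/n_HOCN) = 3.41 + log(0.39/0.237) = 3.41 + (+0.216)

pH = 3.63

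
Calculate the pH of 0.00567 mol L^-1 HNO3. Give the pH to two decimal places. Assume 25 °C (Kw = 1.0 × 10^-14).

HNO3 is a strong acid and dissociates completely, so [H+] = 0.00567 M.
pH = -log(0.00567) = 2.25

pH = 2.25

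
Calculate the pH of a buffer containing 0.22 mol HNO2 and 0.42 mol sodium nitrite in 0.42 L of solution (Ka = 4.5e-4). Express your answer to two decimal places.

pKa = −log(4.5 × 10^-4) = 3.347
Using pH = pKa + log([base]/[acid]) with [base]/[acid] = 0.42/0.22:
pH = 3.347 + (+0.281) = 3.63

pH = 3.63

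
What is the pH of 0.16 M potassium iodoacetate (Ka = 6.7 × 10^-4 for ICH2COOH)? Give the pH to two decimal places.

ICH2COO- is the conjugate base of the weak acid ICH2COOH.
Kb = Kw/Ka = 1.0×10^-14 / 6.7 × 10^-4 = 1.49 × 10^-11
Let x = [OH-] at equilibrium. Kb = x²/(0.16 − x).
Assume x ≪ 0.16: x ≈ √(1.49 × 10^-11 × 0.16) = 1.54 × 10^-6 M
(x/C₀ = 0.00097% < 5%, so the approximation holds.)
pOH = −log(1.54 × 10^-6) = 5.81; pH = 14.00 − 5.81 = 8.19

pH = 8.19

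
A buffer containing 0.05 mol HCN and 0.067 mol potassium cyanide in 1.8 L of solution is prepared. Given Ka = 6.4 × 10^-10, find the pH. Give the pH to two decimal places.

pKa = −log(6.4 × 10^-10) = 9.194
pH = pKa + log([A⁻]/[HA]) = 9.194 + log(0.067/0.05)
pH = 9.194 + (+0.127) = 9.32

pH = 9.32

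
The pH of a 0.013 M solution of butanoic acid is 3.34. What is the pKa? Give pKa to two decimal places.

pKa = 4.78

[H+] = 10^(-3.34) = 4.57 × 10^-4 M
At equilibrium [HA] = 0.013 − 4.57 × 10^-4 = 1.25 × 10^-2 M
Ka = [H+][A-]/[HA] = (4.57 × 10^-4)² / 1.25 × 10^-2 = 1.67 × 10^-5
pKa = -log(1.67 × 10^-5) = 4.78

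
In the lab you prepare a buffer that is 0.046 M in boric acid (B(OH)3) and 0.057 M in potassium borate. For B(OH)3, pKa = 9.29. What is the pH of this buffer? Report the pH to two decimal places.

pH = 9.38

Henderson–Hasselbalch: pH = pKa + log([B(OH)4-]/[B(OH)3]) = 9.29 + log(0.057/0.046)
pH = 9.29 + (+0.093) = 9.38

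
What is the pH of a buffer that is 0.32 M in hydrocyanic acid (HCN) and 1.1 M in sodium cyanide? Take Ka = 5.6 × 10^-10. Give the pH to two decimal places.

pH = 9.79

pKa = −log(5.6 × 10^-10) = 9.252
Using pH = pKa + log([base]/[acid]) with [base]/[acid] = 1.1/0.32:
pH = 9.252 + (+0.536) = 9.79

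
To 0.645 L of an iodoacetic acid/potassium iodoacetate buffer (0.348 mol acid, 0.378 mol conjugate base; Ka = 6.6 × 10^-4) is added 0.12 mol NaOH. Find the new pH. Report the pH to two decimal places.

pH = 3.52

After neutralization: n(ICH2COOH) = 0.228 mol, n(ICH2COO-) = 0.498 mol.
pKa = −log(6.6 × 10^-4) = 3.180
pH = pKa + log(n_ICH2COO-/n_ICH2COOH) = 3.180 + log(0.498/0.228) = 3.180 + (+0.339)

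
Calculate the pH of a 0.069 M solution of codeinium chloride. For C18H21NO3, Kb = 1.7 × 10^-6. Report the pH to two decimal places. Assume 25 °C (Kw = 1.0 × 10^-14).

C18H22NO3+ is the conjugate acid of the weak base C18H21NO3.
Ka = Kw/Kb = 1.0×10^-14 / 1.7 × 10^-6 = 5.88 × 10^-9
Let x = [H+] at equilibrium. Ka = x²/(0.069 − x).
Since Ka ≪ C₀, x ≈ √(Ka·C₀) = 2.01 × 10^-5 M.
pH = −log(2.01 × 10^-5) = 4.70

pH = 4.70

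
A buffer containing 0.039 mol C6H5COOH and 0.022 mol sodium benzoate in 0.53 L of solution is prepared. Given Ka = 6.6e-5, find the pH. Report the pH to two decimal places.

pKa = −log(6.6 × 10^-5) = 4.180
pH = pKa + log([A⁻]/[HA]) = 4.180 + log(0.022/0.039)
pH = 4.180 + (-0.249) = 3.93

pH = 3.93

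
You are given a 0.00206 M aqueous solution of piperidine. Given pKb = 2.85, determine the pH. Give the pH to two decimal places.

pH = 11.06

C5H10NH + H2O ⇌ C5H10NH2+ + OH-
Kb = 10^(−2.85) = 1.41 × 10^-3
Kb = x²/(0.00206 − x) = 1.41 × 10^-3
Here C₀/Kb ≈ 1.46, so the small-x approximation fails. Use the quadratic:
x = [−0.00141 + √(0.00141² + 1.16e-05)]/2 = 1.14 × 10^-3 M
pOH = 2.94, so pH = 14.00 − pOH = 11.06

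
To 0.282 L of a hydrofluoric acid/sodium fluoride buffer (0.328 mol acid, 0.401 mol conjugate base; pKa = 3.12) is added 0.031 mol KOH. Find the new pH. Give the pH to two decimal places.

pH = 3.28

After neutralization: n(HF) = 0.297 mol, n(F-) = 0.432 mol.
Henderson–Hasselbalch with mole ratio 0.432/0.297: pH = 3.12 + (+0.163)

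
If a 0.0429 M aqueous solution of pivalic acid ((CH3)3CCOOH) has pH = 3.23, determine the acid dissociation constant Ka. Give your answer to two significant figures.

Ka = 8.2 × 10^-6

[H+] = 10^(-3.23) = 5.89 × 10^-4 M
At equilibrium [HA] = 0.0429 − 5.89 × 10^-4 = 4.23 × 10^-2 M
Ka = [H+][A-]/[HA] = (5.89 × 10^-4)² / 4.23 × 10^-2 = 8.2 × 10^-6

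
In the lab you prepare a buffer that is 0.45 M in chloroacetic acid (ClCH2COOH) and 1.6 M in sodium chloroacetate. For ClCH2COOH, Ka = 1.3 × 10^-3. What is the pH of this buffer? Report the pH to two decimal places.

pKa = −log(1.3 × 10^-3) = 2.886
Henderson–Hasselbalch: pH = pKa + log([ClCH2COO-]/[ClCH2COOH]) = 2.886 + log(1.6/0.45)
pH = 2.886 + (+0.551) = 3.44

pH = 3.44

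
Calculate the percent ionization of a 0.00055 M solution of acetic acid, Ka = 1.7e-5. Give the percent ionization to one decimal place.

16.1%

CH3COOH ⇌ CH3COO- + H+; let x = [H+] at equilibrium.
Ka = x²/(C₀ − x); solving the quadratic gives x = 8.86 × 10^-5 M.
% ionization = x/C₀ × 100% = 8.86 × 10^-5/0.00055 × 100% = 16.1%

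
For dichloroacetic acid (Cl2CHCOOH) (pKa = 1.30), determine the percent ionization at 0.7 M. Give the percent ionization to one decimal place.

23.4%

Cl2CHCOOH ⇌ Cl2CHCOO- + H+; let x = [H+] at equilibrium.
Ka = 10^(−1.30) = 5.01 × 10^-2
Ka = x²/(C₀ − x); solving the quadratic gives x = 1.64 × 10^-1 M.
% ionization = x/C₀ × 100% = 1.64 × 10^-1/0.7 × 100% = 23.4%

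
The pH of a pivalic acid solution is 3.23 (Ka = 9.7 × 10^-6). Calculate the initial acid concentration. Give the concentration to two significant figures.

[H+] = 10^(-3.23) = 5.89 × 10^-4 M = x
Ka = x²/(C₀ − x) ⇒ C₀ = x + x²/Ka
C₀ = 5.89 × 10^-4 + (5.89 × 10^-4)²/(9.7 × 10^-6) = 3.64 × 10^-2 M

C₀ = 3.6 × 10^-2 M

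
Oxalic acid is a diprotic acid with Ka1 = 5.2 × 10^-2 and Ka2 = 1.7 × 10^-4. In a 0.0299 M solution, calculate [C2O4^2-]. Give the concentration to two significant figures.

1.7 × 10^-4 M

First ionization gives [H+] ≈ [HC2O4-] = 2.12 × 10^-2 M.
Second step: Ka2 = [H+][C2O4^2-]/[HC2O4-] ≈ [C2O4^2-] (since [H+] ≈ [HC2O4-]).
So [C2O4^2-] ≈ Ka2.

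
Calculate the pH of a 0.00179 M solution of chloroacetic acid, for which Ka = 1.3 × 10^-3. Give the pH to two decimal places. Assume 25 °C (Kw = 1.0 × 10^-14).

pH = 3.00

ClCH2COOH ⇌ ClCH2COO- + H+
From the ICE table, Ka = [H+]²/(0.00179 − [H+]) = 1.3 × 10^-3.
The 5% rule fails; solving [H+]² + Ka·[H+] − Ka·C₀ = 0 exactly:
[H+] = [−0.0013 + √(0.0013² + 9.31e-06)]/2 = 1.01 × 10^-3 M
pH = −log[H+] = −log(1.01 × 10^-3) = 3.00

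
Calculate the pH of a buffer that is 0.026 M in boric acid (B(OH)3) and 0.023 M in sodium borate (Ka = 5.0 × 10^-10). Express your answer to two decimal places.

pH = 9.25

pKa = −log(5.0 × 10^-10) = 9.301
Using pH = pKa + log([base]/[acid]) with [base]/[acid] = 0.023/0.026:
pH = 9.301 + (-0.053) = 9.25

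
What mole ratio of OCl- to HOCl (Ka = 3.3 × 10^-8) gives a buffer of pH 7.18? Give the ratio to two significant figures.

ratio = 0.50

pKa = -log(3.3 × 10^-8) = 7.481
pH = pKa + log(r) ⇒ log(r) = 7.18 − 7.481 = -0.301
r = [OCl-]/[HOCl] = 10^(-0.301) = 0.5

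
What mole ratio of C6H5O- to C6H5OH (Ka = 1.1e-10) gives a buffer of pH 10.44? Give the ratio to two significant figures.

pKa = -log(1.1 × 10^-10) = 9.959
pH = pKa + log(r) ⇒ log(r) = 10.44 − 9.959 = +0.481
r = [C6H5O-]/[C6H5OH] = 10^(+0.481) = 3.03

ratio = 3.0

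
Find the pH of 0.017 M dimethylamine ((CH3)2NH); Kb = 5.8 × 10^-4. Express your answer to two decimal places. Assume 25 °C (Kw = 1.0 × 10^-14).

(CH3)2NH + H2O ⇌ (CH3)2NH2+ + OH-
From the ICE table, Kb = [OH-]²/(0.017 − [OH-]) = 5.8 × 10^-4.
[OH-] is not negligible relative to C₀; solve [OH-]² + 0.00058·[OH-] − 9.86e-06 = 0.
[OH-] = (−Kb + √(Kb² + 4·Kb·C₀))/2 = 2.86 × 10^-3 M
pOH = 2.54, so pH = 14.00 − pOH = 11.46

pH = 11.46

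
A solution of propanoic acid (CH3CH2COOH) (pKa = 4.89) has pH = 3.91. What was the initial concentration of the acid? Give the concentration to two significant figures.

C₀ = 1.3 × 10^-3 M

[H+] = 10^(-3.91) = 1.23 × 10^-4 M = x
Ka = 10^(−4.89) = 1.29 × 10^-5
Ka = x²/(C₀ − x) ⇒ C₀ = x + x²/Ka
C₀ = 1.23 × 10^-4 + (1.23 × 10^-4)²/(1.29 × 10^-5) = 1.30 × 10^-3 M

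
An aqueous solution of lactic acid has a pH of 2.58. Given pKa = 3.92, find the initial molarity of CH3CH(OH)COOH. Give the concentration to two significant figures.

C₀ = 6.0 × 10^-2 M

[H+] = 10^(-2.58) = 2.63 × 10^-3 M = x
Ka = 10^(−3.92) = 1.20 × 10^-4
Ka = x²/(C₀ − x) ⇒ C₀ = x + x²/Ka
C₀ = 2.63 × 10^-3 + (2.63 × 10^-3)²/(1.20 × 10^-4) = 6.03 × 10^-2 M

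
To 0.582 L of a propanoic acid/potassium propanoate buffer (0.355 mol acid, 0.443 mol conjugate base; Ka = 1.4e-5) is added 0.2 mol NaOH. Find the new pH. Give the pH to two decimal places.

OH- converts CH3CH2COOH to CH3CH2COO-: CH3CH2COOH → 0.155 mol, CH3CH2COO- → 0.643 mol.
pKa = −log(1.4 × 10^-5) = 4.854
pH = pKa + log([A⁻]/[HA]) = 4.854 + log(0.643/0.155) = 4.854 +0.618

pH = 5.47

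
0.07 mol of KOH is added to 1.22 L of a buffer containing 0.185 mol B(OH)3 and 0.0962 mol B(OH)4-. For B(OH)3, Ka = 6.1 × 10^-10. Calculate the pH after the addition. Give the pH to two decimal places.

OH- converts B(OH)3 to B(OH)4-: B(OH)3 → 0.115 mol, B(OH)4- → 0.166 mol.
pKa = −log(6.1 × 10^-10) = 9.215
pH = pKa + log(n_B(OH)4-/n_B(OH)3) = 9.215 + log(0.166/0.115) = 9.215 + (+0.159)

pH = 9.37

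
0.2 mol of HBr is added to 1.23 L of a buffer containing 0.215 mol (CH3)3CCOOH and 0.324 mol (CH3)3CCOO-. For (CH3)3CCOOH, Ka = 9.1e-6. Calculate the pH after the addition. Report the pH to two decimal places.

Added H+ converts (CH3)3CCOO- to (CH3)3CCOOH: (CH3)3CCOOH → 0.415 mol, (CH3)3CCOO- → 0.124 mol.
pKa = −log(9.1 × 10^-6) = 5.041
pH = pKa + log(n_(CH3)3CCOO-/n_(CH3)3CCOOH) = 5.041 + log(0.124/0.415) = 5.041 + (-0.525)

pH = 4.52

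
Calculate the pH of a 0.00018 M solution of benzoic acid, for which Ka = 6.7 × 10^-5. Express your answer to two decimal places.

C6H5COOH ⇌ C6H5COO- + H+
Ka = [H+]²/(0.00018 − [H+]) = 6.7 × 10^-5
The 5% rule fails; solving [H+]² + Ka·[H+] − Ka·C₀ = 0 exactly:
[H+] = [−6.7e-05 + √(6.7e-05² + 4.82e-08)]/2 = 8.13 × 10^-5 M
pH = −log(8.13 × 10^-5) = 4.09

pH = 4.09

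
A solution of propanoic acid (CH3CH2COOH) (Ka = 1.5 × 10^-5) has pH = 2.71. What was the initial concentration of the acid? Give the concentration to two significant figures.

C₀ = 2.6 × 10^-1 M

[H+] = 10^(-2.71) = 1.95 × 10^-3 M = x
Ka = x²/(C₀ − x) ⇒ C₀ = x + x²/Ka
C₀ = 1.95 × 10^-3 + (1.95 × 10^-3)²/(1.5 × 10^-5) = 2.55 × 10^-1 M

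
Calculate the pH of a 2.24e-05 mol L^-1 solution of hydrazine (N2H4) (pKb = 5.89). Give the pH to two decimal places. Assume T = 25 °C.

N2H4 + H2O ⇌ N2H5+ + OH-
Kb = 10^(−5.89) = 1.29 × 10^-6
From the ICE table, Kb = x²/(2.24e-05 − x) = 1.29 × 10^-6.
x is not negligible relative to C₀; solve x² + 1.29e-06·x − 2.89e-11 = 0.
x = [−1.29e-06 + √(1.29e-06² + 1.16e-10)]/2 = 4.77 × 10^-6 M
pOH = 5.32, so pH = 14.00 − pOH = 8.68

pH = 8.68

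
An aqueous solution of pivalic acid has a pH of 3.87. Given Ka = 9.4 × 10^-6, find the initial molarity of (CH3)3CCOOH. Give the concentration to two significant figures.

C₀ = 2.1 × 10^-3 M

[H+] = 10^(-3.87) = 1.35 × 10^-4 M = x
Ka = x²/(C₀ − x) ⇒ C₀ = x + x²/Ka
C₀ = 1.35 × 10^-4 + (1.35 × 10^-4)²/(9.4 × 10^-6) = 2.07 × 10^-3 M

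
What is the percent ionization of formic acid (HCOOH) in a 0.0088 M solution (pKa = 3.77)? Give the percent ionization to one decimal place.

HCOOH ⇌ HCOO- + H+; let x = [H+] at equilibrium.
Ka = 10^(−3.77) = 1.70 × 10^-4
Solve x² + 0.00017x − 1.5e-06 = 0 → x = 1.14 × 10^-3 M
% ionization = x/C₀ × 100% = 1.14 × 10^-3/0.0088 × 100% = 13.0%

13.0%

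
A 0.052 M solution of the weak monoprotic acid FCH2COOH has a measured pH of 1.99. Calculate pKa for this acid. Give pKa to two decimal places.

pKa = 2.60

[H+] = 10^(-1.99) = 1.02 × 10^-2 M
At equilibrium [HA] = 0.052 − 1.02 × 10^-2 = 4.18 × 10^-2 M
Ka = [H+][A-]/[HA] = (1.02 × 10^-2)² / 4.18 × 10^-2 = 2.49 × 10^-3
pKa = -log(2.49 × 10^-3) = 2.60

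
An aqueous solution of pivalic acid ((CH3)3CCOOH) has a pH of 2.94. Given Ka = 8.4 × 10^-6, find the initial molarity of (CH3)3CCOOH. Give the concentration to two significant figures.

C₀ = 1.6 × 10^-1 M

[H+] = 10^(-2.94) = 1.15 × 10^-3 M = x
Ka = x²/(C₀ − x) ⇒ C₀ = x + x²/Ka
C₀ = 1.15 × 10^-3 + (1.15 × 10^-3)²/(8.4 × 10^-6) = 1.59 × 10^-1 M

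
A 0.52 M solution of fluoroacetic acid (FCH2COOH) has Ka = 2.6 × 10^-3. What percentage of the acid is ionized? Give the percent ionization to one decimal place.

6.8%

FCH2COOH ⇌ FCH2COO- + H+; let x = [H+] at equilibrium.
Ka = x²/(C₀ − x); solving the quadratic gives x = 3.55 × 10^-2 M.
% ionization = x/C₀ × 100% = 3.55 × 10^-2/0.52 × 100% = 6.8%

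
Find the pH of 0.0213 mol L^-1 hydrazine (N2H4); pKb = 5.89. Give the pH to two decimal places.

pH = 10.22

N2H4 + H2O ⇌ N2H5+ + OH-
Kb = 10^(−5.89) = 1.29 × 10^-6
Let x = [OH-] at equilibrium. Kb = x²/(0.0213 − x).
Neglecting x in the denominator: x = √(1.29 × 10^-6 × 0.0213) = 1.66 × 10^-4 M
Check: 0.78% ionized — well under 5%, approximation valid.
pOH = 3.78, so pH = 14.00 − pOH = 10.22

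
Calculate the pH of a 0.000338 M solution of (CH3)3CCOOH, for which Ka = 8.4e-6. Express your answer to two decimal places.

(CH3)3CCOOH ⇌ (CH3)3CCOO- + H+
Ka = x²/(0.000338 − x) = 8.4 × 10^-6
The 5% rule fails; solving x² + Ka·x − Ka·C₀ = 0 exactly:
x = (−Ka + √(Ka² + 4·Ka·C₀))/2 = 4.92 × 10^-5 M
pH = −log(4.92 × 10^-5) = 4.31

pH = 4.31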